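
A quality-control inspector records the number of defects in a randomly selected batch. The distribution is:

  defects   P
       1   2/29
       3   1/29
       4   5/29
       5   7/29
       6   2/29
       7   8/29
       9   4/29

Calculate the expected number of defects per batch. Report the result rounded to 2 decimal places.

5.66

E[X] = (2/29)·1 + (1/29)·3 + (5/29)·4 + (7/29)·5 + (2/29)·6 + (8/29)·7 + (4/29)·9
     = 164/29 ≈ 5.66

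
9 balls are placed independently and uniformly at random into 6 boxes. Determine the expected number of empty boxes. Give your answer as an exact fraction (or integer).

1953125/1679616

Let Xⱼ=1 if box j is empty. P(Xⱼ=1) = ((6-1)/6)^9 = 1953125/10077696.
By linearity, E[#empty] = 6·1953125/10077696 = 1953125/1679616.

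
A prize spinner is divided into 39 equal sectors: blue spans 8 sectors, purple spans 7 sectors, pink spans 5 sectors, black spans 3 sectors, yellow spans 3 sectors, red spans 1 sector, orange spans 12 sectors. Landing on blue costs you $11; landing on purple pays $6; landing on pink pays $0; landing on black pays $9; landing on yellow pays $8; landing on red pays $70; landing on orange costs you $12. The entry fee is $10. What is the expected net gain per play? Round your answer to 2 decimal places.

-$11.77

E[payout] = (8/39)·(-11) + (7/39)·6 + (5/39)·0 + (3/39)·9 + (3/39)·8 + (1/39)·70 + (12/39)·(-12) = -23/13
Expected profit = -23/13 − 10 = -153/13 ≈ -$11.77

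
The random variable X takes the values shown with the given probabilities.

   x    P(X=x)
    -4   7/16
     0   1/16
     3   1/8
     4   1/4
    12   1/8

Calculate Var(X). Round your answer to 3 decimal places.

28.859

E[X] = (7/16)·(-4) + (1/16)·0 + (1/8)·3 + (1/4)·4 + (1/8)·12 = 9/8
E[X²] = (7/16)·16 + (1/16)·0 + (1/8)·9 + (1/4)·16 + (1/8)·144 = 241/8
Var(X) = 241/8 − (9/8)² = 1847/64 ≈ 28.859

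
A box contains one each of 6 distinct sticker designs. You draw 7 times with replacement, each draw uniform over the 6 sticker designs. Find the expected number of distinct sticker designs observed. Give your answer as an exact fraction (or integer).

Let Xⱼ=1 if type j appears at least once. P(Xⱼ=1) = 1 − ((6−1)/6)^7 = 201811/279936.
E[#distinct] = 6·201811/279936 = 201811/46656.

201811/46656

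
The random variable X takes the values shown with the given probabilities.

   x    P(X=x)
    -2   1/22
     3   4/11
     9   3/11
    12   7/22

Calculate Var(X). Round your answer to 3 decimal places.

18.471

E[X] = (1/22)·(-2) + (4/11)·3 + (3/11)·9 + (7/22)·12 = 80/11
E[X²] = (1/22)·4 + (4/11)·9 + (3/11)·81 + (7/22)·144 = 785/11
Var(X) = 785/11 − (80/11)² = 2235/121 ≈ 18.471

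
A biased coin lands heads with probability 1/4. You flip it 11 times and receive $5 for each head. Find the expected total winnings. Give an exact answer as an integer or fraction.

E[#heads] = 11·1/4 = 11/4 (linearity over flips).
E[winnings] = 5·11/4 = 55/4.

55/4 dollars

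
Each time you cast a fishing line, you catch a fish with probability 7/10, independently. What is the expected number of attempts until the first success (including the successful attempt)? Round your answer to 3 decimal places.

1.429

For a geometric distribution, E[trials] = 1/p = 1/(7/10) = 10/7.
≈ 1.429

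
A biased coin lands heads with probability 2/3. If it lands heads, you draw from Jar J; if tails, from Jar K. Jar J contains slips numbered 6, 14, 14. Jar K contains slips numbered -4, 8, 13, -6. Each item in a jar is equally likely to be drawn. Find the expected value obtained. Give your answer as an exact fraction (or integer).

E[X | Jar J] = (6 + 14 + 14)/3 = 34/3
E[X | Jar K] = (-4 + 8 + 13 − 6)/4 = 11/4
E[X] = (2/3)·34/3 + (1/3)·11/4 = 305/36

305/36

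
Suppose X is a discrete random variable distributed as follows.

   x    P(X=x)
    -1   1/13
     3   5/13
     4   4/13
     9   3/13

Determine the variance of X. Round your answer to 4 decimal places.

7.9290

E[X] = (1/13)·(-1) + (5/13)·3 + (4/13)·4 + (3/13)·9 = 57/13
E[X²] = (1/13)·1 + (5/13)·9 + (4/13)·16 + (3/13)·81 = 353/13
Var(X) = 353/13 − (57/13)² = 1340/169 ≈ 7.9290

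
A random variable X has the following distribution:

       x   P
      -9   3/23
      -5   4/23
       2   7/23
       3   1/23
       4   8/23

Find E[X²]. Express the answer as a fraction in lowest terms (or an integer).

E[X²] = (3/23)·81 + (4/23)·25 + (7/23)·4 + (1/23)·9 + (8/23)·16
     = 508/23

508/23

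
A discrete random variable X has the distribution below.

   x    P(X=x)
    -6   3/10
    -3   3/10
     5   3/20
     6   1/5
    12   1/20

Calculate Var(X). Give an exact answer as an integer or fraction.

12651/400

E[X] = (3/10)·(-6) + (3/10)·(-3) + (3/20)·5 + (1/5)·6 + (1/20)·12 = -3/20
E[X²] = (3/10)·36 + (3/10)·9 + (3/20)·25 + (1/5)·36 + (1/20)·144 = 633/20
Var(X) = 633/20 − (-3/20)² = 12651/400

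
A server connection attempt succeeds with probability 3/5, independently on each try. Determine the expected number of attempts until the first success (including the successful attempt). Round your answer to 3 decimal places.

1.667

For a geometric distribution, E[trials] = 1/p = 1/(3/5) = 5/3.
≈ 1.667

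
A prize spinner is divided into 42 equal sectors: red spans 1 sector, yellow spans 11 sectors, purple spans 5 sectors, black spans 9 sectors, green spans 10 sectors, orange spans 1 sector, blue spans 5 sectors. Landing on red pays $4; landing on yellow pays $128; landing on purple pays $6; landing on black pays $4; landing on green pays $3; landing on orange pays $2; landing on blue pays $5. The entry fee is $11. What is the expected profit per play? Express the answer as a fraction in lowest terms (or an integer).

E[payout] = (1/42)·4 + (11/42)·128 + (5/42)·6 + (9/42)·4 + (10/42)·3 + (1/42)·2 + (5/42)·5 = 1535/42
Expected profit = 1535/42 − 11 = 1073/42

1073/42 dollars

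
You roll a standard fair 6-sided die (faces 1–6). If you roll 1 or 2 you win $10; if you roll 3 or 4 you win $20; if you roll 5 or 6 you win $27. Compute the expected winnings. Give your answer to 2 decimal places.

E[payout] = (1/3)·10 + (1/3)·20 + (1/3)·27 = 19
≈ $19.00

$19.00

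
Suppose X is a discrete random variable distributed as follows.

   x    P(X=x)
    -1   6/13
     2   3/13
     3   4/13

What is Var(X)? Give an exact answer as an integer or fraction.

E[X] = (6/13)·(-1) + (3/13)·2 + (4/13)·3 = 12/13
E[X²] = (6/13)·1 + (3/13)·4 + (4/13)·9 = 54/13
Var(X) = 54/13 − (12/13)² = 558/169

558/169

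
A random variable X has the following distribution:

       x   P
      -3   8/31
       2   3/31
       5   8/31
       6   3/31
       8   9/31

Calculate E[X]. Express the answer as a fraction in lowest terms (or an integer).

112/31

E[X] = (8/31)·(-3) + (3/31)·2 + (8/31)·5 + (3/31)·6 + (9/31)·8
     = 112/31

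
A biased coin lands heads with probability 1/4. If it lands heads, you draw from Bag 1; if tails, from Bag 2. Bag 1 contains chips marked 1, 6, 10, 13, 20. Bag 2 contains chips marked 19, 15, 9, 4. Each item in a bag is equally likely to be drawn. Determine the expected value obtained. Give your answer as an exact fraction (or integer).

181/16

E[X | Bag 1] = (1 + 6 + 10 + 13 + 20)/5 = 10
E[X | Bag 2] = (19 + 15 + 9 + 4)/4 = 47/4
E[X] = (1/4)·10 + (3/4)·47/4 = 181/16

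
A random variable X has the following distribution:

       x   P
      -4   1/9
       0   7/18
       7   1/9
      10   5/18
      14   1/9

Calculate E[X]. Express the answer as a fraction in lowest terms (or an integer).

E[X] = (1/9)·(-4) + (7/18)·0 + (1/9)·7 + (5/18)·10 + (1/9)·14
     = 14/3

14/3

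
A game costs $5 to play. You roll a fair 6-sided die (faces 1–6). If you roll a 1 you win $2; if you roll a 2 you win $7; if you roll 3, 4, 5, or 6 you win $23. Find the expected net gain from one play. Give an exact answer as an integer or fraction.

71/6 dollars

E[payout] = (1/6)·2 + (1/6)·7 + (2/3)·23 = 101/6
Expected profit = 101/6 − 5 = 71/6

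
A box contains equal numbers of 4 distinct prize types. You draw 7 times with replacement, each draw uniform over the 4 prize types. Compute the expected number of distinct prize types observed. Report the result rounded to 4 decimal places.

3.4661

Let Xⱼ=1 if type j appears at least once. P(Xⱼ=1) = 1 − ((4−1)/4)^7 = 14197/16384.
E[#distinct] = 4·14197/16384 = 14197/4096.
≈ 3.4661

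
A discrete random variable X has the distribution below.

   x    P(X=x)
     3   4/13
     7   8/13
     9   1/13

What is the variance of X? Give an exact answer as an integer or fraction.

E[X] = (4/13)·3 + (8/13)·7 + (1/13)·9 = 77/13
E[X²] = (4/13)·9 + (8/13)·49 + (1/13)·81 = 509/13
Var(X) = 509/13 − (77/13)² = 688/169

688/169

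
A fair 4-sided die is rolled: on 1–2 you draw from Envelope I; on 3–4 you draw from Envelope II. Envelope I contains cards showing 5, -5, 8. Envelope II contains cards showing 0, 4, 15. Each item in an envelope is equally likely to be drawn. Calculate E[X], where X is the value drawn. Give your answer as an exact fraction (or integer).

E[X | Envelope I] = (5 − 5 + 8)/3 = 8/3
E[X | Envelope II] = (0 + 4 + 15)/3 = 19/3
E[X] = (1/2)·8/3 + (1/2)·19/3 = 9/2

9/2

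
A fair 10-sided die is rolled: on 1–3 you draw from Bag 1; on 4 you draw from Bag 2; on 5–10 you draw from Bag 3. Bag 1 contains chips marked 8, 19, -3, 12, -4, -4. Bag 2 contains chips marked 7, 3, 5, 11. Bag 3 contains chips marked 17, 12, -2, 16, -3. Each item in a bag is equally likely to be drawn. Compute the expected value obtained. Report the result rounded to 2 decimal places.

6.85

E[X | Bag 1] = (8 + 19 − 3 + 12 − 4 − 4)/6 = 14/3
E[X | Bag 2] = (7 + 3 + 5 + 11)/4 = 13/2
E[X | Bag 3] = (17 + 12 − 2 + 16 − 3)/5 = 8
E[X] = (3/10)·14/3 + (1/10)·13/2 + (3/5)·8 = 137/20 ≈ 6.85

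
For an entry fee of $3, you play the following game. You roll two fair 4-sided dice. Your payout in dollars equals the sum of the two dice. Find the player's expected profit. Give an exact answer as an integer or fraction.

Distribution of the sum of the two dice: 2 w.p. 1/16, 3 w.p. 1/8, 4 w.p. 3/16, 5 w.p. 1/4, 6 w.p. 3/16, 7 w.p. 1/8, …
E[payout] = (1/16)·2 + (1/8)·3 + (3/16)·4 + (1/4)·5 + (3/16)·6 + (1/8)·7 + (1/16)·8 = 5
Expected profit = 5 − 3 = 2

$2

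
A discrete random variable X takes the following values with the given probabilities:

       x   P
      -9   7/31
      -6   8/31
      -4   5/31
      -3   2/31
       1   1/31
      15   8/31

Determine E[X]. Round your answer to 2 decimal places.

-0.52

E[X] = (7/31)·(-9) + (8/31)·(-6) + (5/31)·(-4) + (2/31)·(-3) + (1/31)·1 + (8/31)·15
     = -16/31 ≈ -0.52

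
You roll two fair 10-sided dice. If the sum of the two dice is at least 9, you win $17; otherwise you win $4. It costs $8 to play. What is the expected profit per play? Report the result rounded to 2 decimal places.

$5.36

E[payout] = (7/25)·4 + (18/25)·17 = 334/25
Expected profit = 334/25 − 8 = 134/25 ≈ $5.36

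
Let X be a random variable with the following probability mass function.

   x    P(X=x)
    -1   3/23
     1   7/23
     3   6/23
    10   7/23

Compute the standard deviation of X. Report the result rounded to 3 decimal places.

4.149

E[X] = 4, E[X²] = 764/23
Var(X) = E[X²] − (E[X])² = 764/23 − 16 = 396/23
SD(X) = √(396/23) ≈ 4.149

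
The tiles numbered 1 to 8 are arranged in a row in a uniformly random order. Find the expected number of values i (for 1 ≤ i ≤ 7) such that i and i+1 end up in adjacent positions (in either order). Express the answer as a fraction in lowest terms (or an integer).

For each i ∈ {1,…,7}, let Xᵢ = 1 if i and i+1 are adjacent. P(Xᵢ=1) = 2·(8−1)!/8! = 2/8.
By linearity, E[ΣXᵢ] = (7)·(2/8) = 7/4.

7/4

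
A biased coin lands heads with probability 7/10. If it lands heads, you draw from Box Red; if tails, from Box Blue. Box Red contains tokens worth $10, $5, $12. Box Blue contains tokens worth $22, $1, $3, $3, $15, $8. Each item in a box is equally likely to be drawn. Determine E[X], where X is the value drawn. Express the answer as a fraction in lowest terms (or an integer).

89/10 dollars

E[X | Box Red] = (10 + 5 + 12)/3 = 9
E[X | Box Blue] = (22 + 1 + 3 + 3 + 15 + 8)/6 = 26/3
E[X] = (7/10)·9 + (3/10)·26/3 = 89/10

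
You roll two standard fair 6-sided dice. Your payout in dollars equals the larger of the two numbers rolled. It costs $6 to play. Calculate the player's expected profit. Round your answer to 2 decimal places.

-$1.53

Distribution of the larger of the two numbers rolled: 1 w.p. 1/36, 2 w.p. 1/12, 3 w.p. 5/36, 4 w.p. 7/36, 5 w.p. 1/4, 6 w.p. 11/36
E[payout] = (1/36)·1 + (1/12)·2 + (5/36)·3 + (7/36)·4 + (1/4)·5 + (11/36)·6 = 161/36
Expected profit = 161/36 − 6 = -55/36 ≈ -$1.53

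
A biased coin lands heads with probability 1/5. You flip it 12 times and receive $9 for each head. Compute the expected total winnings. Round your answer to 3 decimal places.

E[#heads] = 12·1/5 = 12/5 (linearity over flips).
E[winnings] = 9·12/5 = 108/5.
≈ 21.600

$21.600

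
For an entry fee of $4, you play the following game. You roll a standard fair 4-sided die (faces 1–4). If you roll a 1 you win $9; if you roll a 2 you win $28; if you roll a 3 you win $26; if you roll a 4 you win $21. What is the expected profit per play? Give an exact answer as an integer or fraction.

E[payout] = (1/4)·9 + (1/4)·21 + (1/4)·26 + (1/4)·28 = 21
Expected profit = 21 − 4 = 17

$17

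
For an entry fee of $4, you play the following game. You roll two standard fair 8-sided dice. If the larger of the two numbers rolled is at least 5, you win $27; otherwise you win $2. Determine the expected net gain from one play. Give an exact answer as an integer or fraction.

E[payout] = (1/4)·2 + (3/4)·27 = 83/4
Expected profit = 83/4 − 4 = 67/4

67/4 dollars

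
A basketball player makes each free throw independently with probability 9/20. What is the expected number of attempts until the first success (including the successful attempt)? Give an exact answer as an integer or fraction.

20/9

For a geometric distribution, E[trials] = 1/p = 1/(9/20) = 20/9.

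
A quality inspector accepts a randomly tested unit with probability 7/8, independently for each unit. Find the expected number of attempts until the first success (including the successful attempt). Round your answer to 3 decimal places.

1.143

For a geometric distribution, E[trials] = 1/p = 1/(7/8) = 8/7.
≈ 1.143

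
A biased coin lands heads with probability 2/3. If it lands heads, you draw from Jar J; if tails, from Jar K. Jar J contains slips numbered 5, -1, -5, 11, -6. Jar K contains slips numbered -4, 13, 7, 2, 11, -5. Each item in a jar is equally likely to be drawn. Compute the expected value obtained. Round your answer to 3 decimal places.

1.867

E[X | Jar J] = (5 − 1 − 5 + 11 − 6)/5 = 4/5
E[X | Jar K] = (-4 + 13 + 7 + 2 + 11 − 5)/6 = 4
E[X] = (2/3)·4/5 + (1/3)·4 = 28/15 ≈ 1.867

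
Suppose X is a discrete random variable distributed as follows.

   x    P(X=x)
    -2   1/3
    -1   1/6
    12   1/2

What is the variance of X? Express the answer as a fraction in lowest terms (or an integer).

1685/36

E[X] = (1/3)·(-2) + (1/6)·(-1) + (1/2)·12 = 31/6
E[X²] = (1/3)·4 + (1/6)·1 + (1/2)·144 = 147/2
Var(X) = 147/2 − (31/6)² = 1685/36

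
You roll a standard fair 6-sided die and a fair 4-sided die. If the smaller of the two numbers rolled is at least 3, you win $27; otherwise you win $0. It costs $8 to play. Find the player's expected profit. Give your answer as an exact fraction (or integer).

E[payout] = (2/3)·0 + (1/3)·27 = 9
Expected profit = 9 − 8 = 1

$1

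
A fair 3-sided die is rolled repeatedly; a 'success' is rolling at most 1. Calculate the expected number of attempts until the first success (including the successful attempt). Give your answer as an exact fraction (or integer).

For a geometric distribution, E[trials] = 1/p = 1/(1/3) = 3.

3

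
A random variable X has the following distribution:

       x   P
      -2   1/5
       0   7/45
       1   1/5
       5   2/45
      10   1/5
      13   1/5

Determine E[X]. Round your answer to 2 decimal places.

E[X] = (1/5)·(-2) + (7/45)·0 + (1/5)·1 + (2/45)·5 + (1/5)·10 + (1/5)·13
     = 208/45 ≈ 4.62

4.62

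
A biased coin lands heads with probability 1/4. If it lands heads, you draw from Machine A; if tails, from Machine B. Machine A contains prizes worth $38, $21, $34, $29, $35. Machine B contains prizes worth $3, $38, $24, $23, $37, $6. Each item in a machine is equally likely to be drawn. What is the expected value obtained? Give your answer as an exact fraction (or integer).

E[X | Machine A] = (38 + 21 + 34 + 29 + 35)/5 = 157/5
E[X | Machine B] = (3 + 38 + 24 + 23 + 37 + 6)/6 = 131/6
E[X] = (1/4)·157/5 + (3/4)·131/6 = 969/40

969/40 dollars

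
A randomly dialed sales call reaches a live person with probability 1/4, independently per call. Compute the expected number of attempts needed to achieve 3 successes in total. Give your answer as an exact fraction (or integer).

By linearity (sum of 3 independent geometric waits), E[trials] = 3/p = 3/(1/4) = 12.

12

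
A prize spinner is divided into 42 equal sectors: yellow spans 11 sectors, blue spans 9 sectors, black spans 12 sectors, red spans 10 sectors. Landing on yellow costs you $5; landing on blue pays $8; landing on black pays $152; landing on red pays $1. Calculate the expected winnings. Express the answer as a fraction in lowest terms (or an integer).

E[payout] = (11/42)·(-5) + (9/42)·8 + (12/42)·152 + (10/42)·1 = 617/14

617/14 dollars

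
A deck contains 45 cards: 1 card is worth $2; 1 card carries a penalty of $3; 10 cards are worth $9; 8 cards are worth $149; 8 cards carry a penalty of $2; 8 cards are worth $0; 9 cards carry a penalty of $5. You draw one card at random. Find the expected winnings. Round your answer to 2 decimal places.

E[payout] = (1/45)·2 + (1/45)·(-3) + (10/45)·9 + (8/45)·149 + (8/45)·(-2) + (8/45)·0 + (9/45)·(-5) = 244/9
≈ $27.11

$27.11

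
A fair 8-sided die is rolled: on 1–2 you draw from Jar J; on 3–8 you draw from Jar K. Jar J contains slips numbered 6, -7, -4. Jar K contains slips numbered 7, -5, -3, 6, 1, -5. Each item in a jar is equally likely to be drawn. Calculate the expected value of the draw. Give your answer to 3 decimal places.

E[X | Jar J] = (6 − 7 − 4)/3 = -5/3
E[X | Jar K] = (7 − 5 − 3 + 6 + 1 − 5)/6 = 1/6
E[X] = (1/4)·(-5/3) + (3/4)·1/6 = -7/24 ≈ -0.292

-0.292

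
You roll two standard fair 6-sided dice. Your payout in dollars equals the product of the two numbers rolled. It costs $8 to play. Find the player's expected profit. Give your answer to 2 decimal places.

Distribution of the product of the two numbers rolled: 1 w.p. 1/36, 2 w.p. 1/18, 3 w.p. 1/18, 4 w.p. 1/12, 5 w.p. 1/18, 6 w.p. 1/9, …
E[payout] = (1/36)·1 + (1/18)·2 + (1/18)·3 + (1/12)·4 + (1/18)·5 + (1/9)·6 + (1/18)·8 + (1/36)·9 + (1/18)·10 + (1/9)·12 + (1/18)·15 + (1/36)·16 + (1/18)·18 + (1/18)·20 + (1/18)·24 + (1/36)·25 + (1/18)·30 + (1/36)·36 = 49/4
Expected profit = 49/4 − 8 = 17/4 ≈ $4.25

$4.25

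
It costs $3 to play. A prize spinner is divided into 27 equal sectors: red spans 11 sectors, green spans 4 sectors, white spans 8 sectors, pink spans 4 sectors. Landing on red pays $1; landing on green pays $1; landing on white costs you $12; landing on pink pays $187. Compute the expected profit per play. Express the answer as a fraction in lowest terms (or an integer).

586/27 dollars

E[payout] = (11/27)·1 + (4/27)·1 + (8/27)·(-12) + (4/27)·187 = 667/27
Expected profit = 667/27 − 3 = 586/27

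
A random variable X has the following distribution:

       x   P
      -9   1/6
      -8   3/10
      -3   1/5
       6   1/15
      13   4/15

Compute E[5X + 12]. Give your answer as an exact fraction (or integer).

53/6

E[5x+12] = (1/6)·(-33) + (3/10)·(-28) + (1/5)·(-3) + (1/15)·42 + (4/15)·77
     = 53/6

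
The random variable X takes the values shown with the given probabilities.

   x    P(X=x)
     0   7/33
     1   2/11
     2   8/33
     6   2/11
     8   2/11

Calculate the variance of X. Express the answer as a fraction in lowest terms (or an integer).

9818/1089

E[X] = (7/33)·0 + (2/11)·1 + (8/33)·2 + (2/11)·6 + (2/11)·8 = 106/33
E[X²] = (7/33)·0 + (2/11)·1 + (8/33)·4 + (2/11)·36 + (2/11)·64 = 58/3
Var(X) = 58/3 − (106/33)² = 9818/1089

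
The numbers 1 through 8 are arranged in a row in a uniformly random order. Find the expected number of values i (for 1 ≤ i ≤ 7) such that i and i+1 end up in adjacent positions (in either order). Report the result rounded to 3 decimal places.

For each i ∈ {1,…,7}, let Xᵢ = 1 if i and i+1 are adjacent. P(Xᵢ=1) = 2·(8−1)!/8! = 2/8.
By linearity, E[ΣXᵢ] = (7)·(2/8) = 7/4.
≈ 1.750

1.750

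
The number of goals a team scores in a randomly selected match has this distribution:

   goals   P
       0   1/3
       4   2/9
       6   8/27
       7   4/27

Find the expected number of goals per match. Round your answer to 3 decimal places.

E[X] = (1/3)·0 + (2/9)·4 + (8/27)·6 + (4/27)·7
     = 100/27 ≈ 3.704

3.704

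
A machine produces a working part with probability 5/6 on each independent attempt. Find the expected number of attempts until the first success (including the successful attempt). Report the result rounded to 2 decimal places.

For a geometric distribution, E[trials] = 1/p = 1/(5/6) = 6/5.
≈ 1.20

1.20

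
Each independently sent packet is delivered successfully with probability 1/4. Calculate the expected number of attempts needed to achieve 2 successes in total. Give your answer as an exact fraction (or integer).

8

By linearity (sum of 2 independent geometric waits), E[trials] = 2/p = 2/(1/4) = 8.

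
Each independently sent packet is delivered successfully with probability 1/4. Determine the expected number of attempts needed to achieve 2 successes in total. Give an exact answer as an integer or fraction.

By linearity (sum of 2 independent geometric waits), E[trials] = 2/p = 2/(1/4) = 8.

8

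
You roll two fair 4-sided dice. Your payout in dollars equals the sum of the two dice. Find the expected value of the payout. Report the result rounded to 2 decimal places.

Distribution of the sum of the two dice: 2 w.p. 1/16, 3 w.p. 1/8, 4 w.p. 3/16, 5 w.p. 1/4, 6 w.p. 3/16, 7 w.p. 1/8, …
E[payout] = (1/16)·2 + (1/8)·3 + (3/16)·4 + (1/4)·5 + (3/16)·6 + (1/8)·7 + (1/16)·8 = 5
≈ $5.00

$5.00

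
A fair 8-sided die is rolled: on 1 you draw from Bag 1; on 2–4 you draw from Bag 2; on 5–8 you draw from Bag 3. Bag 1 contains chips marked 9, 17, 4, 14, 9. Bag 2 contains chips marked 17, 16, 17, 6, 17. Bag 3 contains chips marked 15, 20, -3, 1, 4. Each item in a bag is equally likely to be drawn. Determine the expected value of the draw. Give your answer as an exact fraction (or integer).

21/2

E[X | Bag 1] = (9 + 17 + 4 + 14 + 9)/5 = 53/5
E[X | Bag 2] = (17 + 16 + 17 + 6 + 17)/5 = 73/5
E[X | Bag 3] = (15 + 20 − 3 + 1 + 4)/5 = 37/5
E[X] = (1/8)·53/5 + (3/8)·73/5 + (1/2)·37/5 = 21/2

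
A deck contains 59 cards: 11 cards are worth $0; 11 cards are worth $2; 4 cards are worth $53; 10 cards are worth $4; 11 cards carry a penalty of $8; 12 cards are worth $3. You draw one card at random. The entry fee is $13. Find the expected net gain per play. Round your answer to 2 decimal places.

E[payout] = (11/59)·0 + (11/59)·2 + (4/59)·53 + (10/59)·4 + (11/59)·(-8) + (12/59)·3 = 222/59
Expected profit = 222/59 − 13 = -545/59 ≈ -$9.24

-$9.24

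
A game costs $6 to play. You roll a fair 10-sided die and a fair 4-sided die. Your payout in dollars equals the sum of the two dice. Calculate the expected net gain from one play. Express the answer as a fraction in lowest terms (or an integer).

Distribution of the sum of the two dice: 2 w.p. 1/40, 3 w.p. 1/20, 4 w.p. 3/40, 5 w.p. 1/10, 6 w.p. 1/10, 7 w.p. 1/10, …
E[payout] = (1/40)·2 + (1/20)·3 + (3/40)·4 + (1/10)·5 + (1/10)·6 + (1/10)·7 + (1/10)·8 + (1/10)·9 + (1/10)·10 + (1/10)·11 + (3/40)·12 + (1/20)·13 + (1/40)·14 = 8
Expected profit = 8 − 6 = 2

$2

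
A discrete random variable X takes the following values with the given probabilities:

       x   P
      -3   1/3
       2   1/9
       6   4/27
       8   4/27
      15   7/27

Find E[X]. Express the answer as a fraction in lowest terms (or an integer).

140/27

E[X] = (1/3)·(-3) + (1/9)·2 + (4/27)·6 + (4/27)·8 + (7/27)·15
     = 140/27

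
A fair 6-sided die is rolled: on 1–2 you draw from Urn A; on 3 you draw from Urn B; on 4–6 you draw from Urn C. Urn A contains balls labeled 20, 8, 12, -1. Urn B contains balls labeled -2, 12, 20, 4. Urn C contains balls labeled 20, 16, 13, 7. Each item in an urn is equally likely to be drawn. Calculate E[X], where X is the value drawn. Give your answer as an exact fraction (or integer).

35/3

E[X | Urn A] = (20 + 8 + 12 − 1)/4 = 39/4
E[X | Urn B] = (-2 + 12 + 20 + 4)/4 = 17/2
E[X | Urn C] = (20 + 16 + 13 + 7)/4 = 14
E[X] = (1/3)·39/4 + (1/6)·17/2 + (1/2)·14 = 35/3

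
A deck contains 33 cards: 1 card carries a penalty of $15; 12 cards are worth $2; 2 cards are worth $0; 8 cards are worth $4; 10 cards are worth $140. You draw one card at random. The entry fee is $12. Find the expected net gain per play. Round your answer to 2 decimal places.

$31.67

E[payout] = (1/33)·(-15) + (12/33)·2 + (2/33)·0 + (8/33)·4 + (10/33)·140 = 131/3
Expected profit = 131/3 − 12 = 95/3 ≈ $31.67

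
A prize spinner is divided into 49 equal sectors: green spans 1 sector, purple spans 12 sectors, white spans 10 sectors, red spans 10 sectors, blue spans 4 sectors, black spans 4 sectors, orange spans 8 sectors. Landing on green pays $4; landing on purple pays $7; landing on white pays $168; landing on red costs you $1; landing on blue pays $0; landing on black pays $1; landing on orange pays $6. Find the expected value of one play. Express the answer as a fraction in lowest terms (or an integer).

E[payout] = (1/49)·4 + (12/49)·7 + (10/49)·168 + (10/49)·(-1) + (4/49)·0 + (4/49)·1 + (8/49)·6 = 1810/49

1810/49 dollars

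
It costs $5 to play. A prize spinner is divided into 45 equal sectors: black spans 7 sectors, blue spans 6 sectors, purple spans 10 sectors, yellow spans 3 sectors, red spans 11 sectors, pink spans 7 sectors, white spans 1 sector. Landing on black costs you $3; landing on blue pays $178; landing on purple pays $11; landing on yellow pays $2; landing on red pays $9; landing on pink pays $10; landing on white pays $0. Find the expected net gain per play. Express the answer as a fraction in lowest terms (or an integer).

E[payout] = (7/45)·(-3) + (6/45)·178 + (10/45)·11 + (3/45)·2 + (11/45)·9 + (7/45)·10 + (1/45)·0 = 148/5
Expected profit = 148/5 − 5 = 123/5

123/5 dollars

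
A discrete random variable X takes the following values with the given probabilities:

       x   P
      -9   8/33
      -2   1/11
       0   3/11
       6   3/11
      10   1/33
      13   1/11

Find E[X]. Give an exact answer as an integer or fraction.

E[X] = (8/33)·(-9) + (1/11)·(-2) + (3/11)·0 + (3/11)·6 + (1/33)·10 + (1/11)·13
     = 25/33

25/33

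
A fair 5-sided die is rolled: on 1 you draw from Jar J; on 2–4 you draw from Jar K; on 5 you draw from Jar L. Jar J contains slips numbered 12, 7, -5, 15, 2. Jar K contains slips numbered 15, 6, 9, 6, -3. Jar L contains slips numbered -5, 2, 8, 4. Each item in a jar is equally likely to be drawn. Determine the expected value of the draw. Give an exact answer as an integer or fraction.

E[X | Jar J] = (12 + 7 − 5 + 15 + 2)/5 = 31/5
E[X | Jar K] = (15 + 6 + 9 + 6 − 3)/5 = 33/5
E[X | Jar L] = (-5 + 2 + 8 + 4)/4 = 9/4
E[X] = (1/5)·31/5 + (3/5)·33/5 + (1/5)·9/4 = 113/20

113/20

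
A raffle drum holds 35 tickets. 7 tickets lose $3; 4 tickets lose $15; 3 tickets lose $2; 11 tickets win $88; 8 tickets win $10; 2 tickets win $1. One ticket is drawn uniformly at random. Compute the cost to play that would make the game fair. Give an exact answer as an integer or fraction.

963/35 dollars

E[payout] = (7/35)·(-3) + (4/35)·(-15) + (3/35)·(-2) + (11/35)·88 + (8/35)·10 + (2/35)·1 = 963/35
Fair fee = E[payout] = 963/35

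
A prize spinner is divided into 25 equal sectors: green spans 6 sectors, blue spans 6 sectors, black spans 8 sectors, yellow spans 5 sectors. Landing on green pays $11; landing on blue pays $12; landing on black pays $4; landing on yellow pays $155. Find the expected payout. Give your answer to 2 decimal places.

E[payout] = (6/25)·11 + (6/25)·12 + (8/25)·4 + (5/25)·155 = 189/5
≈ $37.80

$37.80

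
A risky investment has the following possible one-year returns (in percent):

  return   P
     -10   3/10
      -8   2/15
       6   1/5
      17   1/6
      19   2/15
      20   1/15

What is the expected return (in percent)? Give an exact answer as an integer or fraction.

E[X] = (3/10)·(-10) + (2/15)·(-8) + (1/5)·6 + (1/6)·17 + (2/15)·19 + (1/15)·20
     = 23/6

23/6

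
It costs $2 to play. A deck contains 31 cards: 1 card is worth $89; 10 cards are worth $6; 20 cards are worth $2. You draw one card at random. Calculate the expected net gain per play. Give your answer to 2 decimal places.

E[payout] = (1/31)·89 + (10/31)·6 + (20/31)·2 = 189/31
Expected profit = 189/31 − 2 = 127/31 ≈ $4.10

$4.10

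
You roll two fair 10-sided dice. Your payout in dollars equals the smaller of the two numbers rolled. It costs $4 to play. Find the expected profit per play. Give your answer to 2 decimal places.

Distribution of the smaller of the two numbers rolled: 1 w.p. 19/100, 2 w.p. 17/100, 3 w.p. 3/20, 4 w.p. 13/100, 5 w.p. 11/100, 6 w.p. 9/100, …
E[payout] = (19/100)·1 + (17/100)·2 + (3/20)·3 + (13/100)·4 + (11/100)·5 + (9/100)·6 + (7/100)·7 + (1/20)·8 + (3/100)·9 + (1/100)·10 = 77/20
Expected profit = 77/20 − 4 = -3/20 ≈ -$0.15

-$0.15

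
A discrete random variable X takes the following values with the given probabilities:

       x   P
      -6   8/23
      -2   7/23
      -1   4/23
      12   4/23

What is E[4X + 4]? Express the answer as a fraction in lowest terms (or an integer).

E[4x+4] = (8/23)·(-20) + (7/23)·(-4) + (4/23)·0 + (4/23)·52
     = 20/23

20/23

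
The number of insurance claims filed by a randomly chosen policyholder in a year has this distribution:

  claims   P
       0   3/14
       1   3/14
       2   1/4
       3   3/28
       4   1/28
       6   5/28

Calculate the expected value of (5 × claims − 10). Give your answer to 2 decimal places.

E[5x-10] = (3/14)·(-10) + (3/14)·(-5) + (1/4)·0 + (3/28)·5 + (1/28)·10 + (5/28)·20
     = 5/4 ≈ 1.25

1.25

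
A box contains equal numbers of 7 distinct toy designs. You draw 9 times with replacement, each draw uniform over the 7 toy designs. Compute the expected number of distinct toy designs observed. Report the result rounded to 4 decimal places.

Let Xⱼ=1 if type j appears at least once. P(Xⱼ=1) = 1 − ((7−1)/7)^9 = 30275911/40353607.
E[#distinct] = 7·30275911/40353607 = 30275911/5764801.
≈ 5.2519

5.2519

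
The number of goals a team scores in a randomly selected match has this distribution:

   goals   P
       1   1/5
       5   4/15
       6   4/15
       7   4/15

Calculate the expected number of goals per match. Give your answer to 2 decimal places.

5.00

E[X] = (1/5)·1 + (4/15)·5 + (4/15)·6 + (4/15)·7
     = 5 ≈ 5.00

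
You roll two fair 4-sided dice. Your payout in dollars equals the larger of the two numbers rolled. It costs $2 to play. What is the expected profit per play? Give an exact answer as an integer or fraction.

Distribution of the larger of the two numbers rolled: 1 w.p. 1/16, 2 w.p. 3/16, 3 w.p. 5/16, 4 w.p. 7/16
E[payout] = (1/16)·1 + (3/16)·2 + (5/16)·3 + (7/16)·4 = 25/8
Expected profit = 25/8 − 2 = 9/8

9/8 dollars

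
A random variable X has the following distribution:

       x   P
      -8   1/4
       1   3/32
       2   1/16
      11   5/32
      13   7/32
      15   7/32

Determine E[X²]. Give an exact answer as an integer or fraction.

1943/16

E[X²] = (1/4)·64 + (3/32)·1 + (1/16)·4 + (5/32)·121 + (7/32)·169 + (7/32)·225
     = 1943/16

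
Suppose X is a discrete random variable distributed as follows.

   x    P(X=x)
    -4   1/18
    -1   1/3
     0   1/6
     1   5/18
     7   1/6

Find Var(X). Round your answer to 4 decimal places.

8.8765

E[X] = (1/18)·(-4) + (1/3)·(-1) + (1/6)·0 + (5/18)·1 + (1/6)·7 = 8/9
E[X²] = (1/18)·16 + (1/3)·1 + (1/6)·0 + (5/18)·1 + (1/6)·49 = 29/3
Var(X) = 29/3 − (8/9)² = 719/81 ≈ 8.8765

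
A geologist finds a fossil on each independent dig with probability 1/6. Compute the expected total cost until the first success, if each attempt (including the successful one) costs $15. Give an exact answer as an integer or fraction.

E[#attempts] = 1/p = 6; E[cost] = 15·6 = 90.

$90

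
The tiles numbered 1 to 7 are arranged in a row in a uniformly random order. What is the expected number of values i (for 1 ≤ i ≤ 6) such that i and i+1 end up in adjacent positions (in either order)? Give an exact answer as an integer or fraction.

12/7

For each i ∈ {1,…,6}, let Xᵢ = 1 if i and i+1 are adjacent. P(Xᵢ=1) = 2·(7−1)!/7! = 2/7.
By linearity, E[ΣXᵢ] = (6)·(2/7) = 12/7.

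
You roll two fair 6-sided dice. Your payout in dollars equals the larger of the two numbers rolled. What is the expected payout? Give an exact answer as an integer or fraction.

Distribution of the larger of the two numbers rolled: 1 w.p. 1/36, 2 w.p. 1/12, 3 w.p. 5/36, 4 w.p. 7/36, 5 w.p. 1/4, 6 w.p. 11/36
E[payout] = (1/36)·1 + (1/12)·2 + (5/36)·3 + (7/36)·4 + (1/4)·5 + (11/36)·6 = 161/36

161/36 dollars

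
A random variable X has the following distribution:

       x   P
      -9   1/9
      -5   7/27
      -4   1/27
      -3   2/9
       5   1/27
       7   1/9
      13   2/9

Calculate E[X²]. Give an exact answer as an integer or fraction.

E[X²] = (1/9)·81 + (7/27)·25 + (1/27)·16 + (2/9)·9 + (1/27)·25 + (1/9)·49 + (2/9)·169
     = 62

62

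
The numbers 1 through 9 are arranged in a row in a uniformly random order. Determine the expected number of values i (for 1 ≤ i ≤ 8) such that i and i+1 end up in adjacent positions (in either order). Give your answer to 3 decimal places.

1.778

For each i ∈ {1,…,8}, let Xᵢ = 1 if i and i+1 are adjacent. P(Xᵢ=1) = 2·(9−1)!/9! = 2/9.
By linearity, E[ΣXᵢ] = (8)·(2/9) = 16/9.
≈ 1.778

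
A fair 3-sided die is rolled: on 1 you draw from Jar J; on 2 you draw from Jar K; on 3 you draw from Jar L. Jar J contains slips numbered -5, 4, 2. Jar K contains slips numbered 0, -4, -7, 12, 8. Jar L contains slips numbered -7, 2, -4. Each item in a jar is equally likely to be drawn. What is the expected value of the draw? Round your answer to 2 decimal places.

-0.29

E[X | Jar J] = (-5 + 4 + 2)/3 = 1/3
E[X | Jar K] = (0 − 4 − 7 + 12 + 8)/5 = 9/5
E[X | Jar L] = (-7 + 2 − 4)/3 = -3
E[X] = (1/3)·1/3 + (1/3)·9/5 + (1/3)·(-3) = -13/45 ≈ -0.29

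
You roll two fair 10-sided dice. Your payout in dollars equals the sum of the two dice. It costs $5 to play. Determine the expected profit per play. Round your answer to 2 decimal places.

Distribution of the sum of the two dice: 2 w.p. 1/100, 3 w.p. 1/50, 4 w.p. 3/100, 5 w.p. 1/25, 6 w.p. 1/20, 7 w.p. 3/50, …
E[payout] = (1/100)·2 + (1/50)·3 + (3/100)·4 + (1/25)·5 + (1/20)·6 + (3/50)·7 + (7/100)·8 + (2/25)·9 + (9/100)·10 + (1/10)·11 + (9/100)·12 + (2/25)·13 + (7/100)·14 + (3/50)·15 + (1/20)·16 + (1/25)·17 + (3/100)·18 + (1/50)·19 + (1/100)·20 = 11
Expected profit = 11 − 5 = 6 ≈ $6.00

$6.00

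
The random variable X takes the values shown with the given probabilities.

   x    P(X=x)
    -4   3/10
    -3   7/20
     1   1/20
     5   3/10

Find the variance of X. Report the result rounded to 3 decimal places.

15.010

E[X] = (3/10)·(-4) + (7/20)·(-3) + (1/20)·1 + (3/10)·5 = -7/10
E[X²] = (3/10)·16 + (7/20)·9 + (1/20)·1 + (3/10)·25 = 31/2
Var(X) = 31/2 − (-7/10)² = 1501/100 ≈ 15.010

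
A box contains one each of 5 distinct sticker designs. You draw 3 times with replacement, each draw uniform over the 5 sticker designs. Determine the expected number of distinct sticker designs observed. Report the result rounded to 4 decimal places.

2.4400

Let Xⱼ=1 if type j appears at least once. P(Xⱼ=1) = 1 − ((5−1)/5)^3 = 61/125.
E[#distinct] = 5·61/125 = 61/25.
≈ 2.4400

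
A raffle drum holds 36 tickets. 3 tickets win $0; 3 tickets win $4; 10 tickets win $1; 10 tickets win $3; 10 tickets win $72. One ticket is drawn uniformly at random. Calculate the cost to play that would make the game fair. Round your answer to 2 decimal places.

E[payout] = (3/36)·0 + (3/36)·4 + (10/36)·1 + (10/36)·3 + (10/36)·72 = 193/9
Fair fee = E[payout] = 193/9 ≈ $21.44

$21.44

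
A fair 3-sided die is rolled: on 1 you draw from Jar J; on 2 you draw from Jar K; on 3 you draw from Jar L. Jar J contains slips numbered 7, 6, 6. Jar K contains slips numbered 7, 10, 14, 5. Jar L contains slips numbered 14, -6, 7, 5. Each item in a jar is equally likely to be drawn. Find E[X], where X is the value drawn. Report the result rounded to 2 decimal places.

E[X | Jar J] = (7 + 6 + 6)/3 = 19/3
E[X | Jar K] = (7 + 10 + 14 + 5)/4 = 9
E[X | Jar L] = (14 − 6 + 7 + 5)/4 = 5
E[X] = (1/3)·19/3 + (1/3)·9 + (1/3)·5 = 61/9 ≈ 6.78

6.78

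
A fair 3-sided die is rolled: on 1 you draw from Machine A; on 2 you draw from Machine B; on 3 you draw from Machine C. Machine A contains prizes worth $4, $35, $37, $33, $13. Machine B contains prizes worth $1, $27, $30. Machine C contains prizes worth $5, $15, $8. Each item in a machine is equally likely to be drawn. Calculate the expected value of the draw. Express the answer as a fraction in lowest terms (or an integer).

E[X | Machine A] = (4 + 35 + 37 + 33 + 13)/5 = 122/5
E[X | Machine B] = (1 + 27 + 30)/3 = 58/3
E[X | Machine C] = (5 + 15 + 8)/3 = 28/3
E[X] = (1/3)·122/5 + (1/3)·58/3 + (1/3)·28/3 = 796/45

796/45 dollars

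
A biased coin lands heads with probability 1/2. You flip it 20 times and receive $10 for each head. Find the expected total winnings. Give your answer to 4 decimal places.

E[#heads] = 20·1/2 = 10 (linearity over flips).
E[winnings] = 10·10 = 100.
≈ 100.0000

$100.0000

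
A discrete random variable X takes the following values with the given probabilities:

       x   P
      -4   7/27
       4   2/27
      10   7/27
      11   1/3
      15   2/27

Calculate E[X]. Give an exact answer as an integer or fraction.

179/27

E[X] = (7/27)·(-4) + (2/27)·4 + (7/27)·10 + (1/3)·11 + (2/27)·15
     = 179/27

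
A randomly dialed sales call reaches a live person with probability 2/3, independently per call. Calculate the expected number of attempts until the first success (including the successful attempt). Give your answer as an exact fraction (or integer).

3/2

For a geometric distribution, E[trials] = 1/p = 1/(2/3) = 3/2.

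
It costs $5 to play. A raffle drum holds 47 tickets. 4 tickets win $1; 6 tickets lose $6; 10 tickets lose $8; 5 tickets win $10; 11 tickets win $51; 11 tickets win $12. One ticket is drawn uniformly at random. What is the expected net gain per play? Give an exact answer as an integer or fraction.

E[payout] = (4/47)·1 + (6/47)·(-6) + (10/47)·(-8) + (5/47)·10 + (11/47)·51 + (11/47)·12 = 631/47
Expected profit = 631/47 − 5 = 396/47

396/47 dollars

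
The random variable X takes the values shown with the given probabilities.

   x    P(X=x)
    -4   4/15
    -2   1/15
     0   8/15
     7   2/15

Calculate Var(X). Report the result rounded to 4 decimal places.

10.9956

E[X] = (4/15)·(-4) + (1/15)·(-2) + (8/15)·0 + (2/15)·7 = -4/15
E[X²] = (4/15)·16 + (1/15)·4 + (8/15)·0 + (2/15)·49 = 166/15
Var(X) = 166/15 − (-4/15)² = 2474/225 ≈ 10.9956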